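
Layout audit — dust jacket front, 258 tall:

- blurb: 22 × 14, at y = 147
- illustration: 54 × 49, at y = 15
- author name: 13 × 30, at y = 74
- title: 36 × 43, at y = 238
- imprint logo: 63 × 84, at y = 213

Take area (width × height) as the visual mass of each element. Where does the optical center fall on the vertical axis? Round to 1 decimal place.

Areas: blurb 22·14 = 308, illustration 54·49 = 2646, author name 13·30 = 390, title 36·43 = 1548, imprint logo 63·84 = 5292. Total weight = 10184.
Σw·y = 308·147 + 2646·15 + 390·74 + 1548·238 + 5292·213 = 1609446, so ȳ = 1609446/10184 ≈ 158.04.

y ≈ 158.0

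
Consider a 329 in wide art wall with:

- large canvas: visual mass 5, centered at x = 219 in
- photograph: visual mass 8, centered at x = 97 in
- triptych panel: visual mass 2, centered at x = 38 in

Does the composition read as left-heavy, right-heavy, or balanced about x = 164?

left-heavy

Σw = 5 + 8 + 2 = 15.
Σw·x = 5·219 + 8·97 + 2·38 = 1947, so x̄ = 1947/15 ≈ 129.80.
129.8 lies left of the midline 164, so the layout is left-heavy.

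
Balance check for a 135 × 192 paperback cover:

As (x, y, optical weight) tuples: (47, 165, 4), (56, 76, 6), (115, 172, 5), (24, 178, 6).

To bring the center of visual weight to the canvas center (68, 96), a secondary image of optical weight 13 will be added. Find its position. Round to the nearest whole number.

After adding the secondary image, total weight = 4 + 6 + 5 + 6 + 13 = 34.
x: need Σw·x = 34·68 = 2312. Existing = 4·47 + 6·56 + 5·115 + 6·24 = 1243. Remainder 1069 / 13 ≈ 82.23.
y: need Σw·y = 34·96 = 3264. Existing = 4·165 + 6·76 + 5·172 + 6·178 = 3044. Remainder 220 / 13 ≈ 16.92.

(82, 17)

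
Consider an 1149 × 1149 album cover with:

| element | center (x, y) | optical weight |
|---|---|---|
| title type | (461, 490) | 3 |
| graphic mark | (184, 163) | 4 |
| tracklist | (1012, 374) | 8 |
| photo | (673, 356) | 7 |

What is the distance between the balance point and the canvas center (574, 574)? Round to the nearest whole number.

Total weight = 3 + 4 + 8 + 7 = 22.
x: (3·461 + 4·184 + 8·1012 + 7·673) / 22 = 14926 / 22 ≈ 678.45
y: (3·490 + 4·163 + 8·374 + 7·356) / 22 = 7606 / 22 ≈ 345.73
Relative to (574, 574): Δ = (104.45, -228.27); |Δ| = √(104.45² + -228.27²) ≈ 251.04.

≈ 251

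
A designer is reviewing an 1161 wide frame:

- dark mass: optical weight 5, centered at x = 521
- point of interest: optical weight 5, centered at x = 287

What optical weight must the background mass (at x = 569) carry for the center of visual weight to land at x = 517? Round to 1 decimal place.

w ≈ 21.7

Known weights sum to 5 + 5 = 10; their moment is 5·521 + 5·287 = 4040.
For the centroid to hit 517: (4040 + w·569) / (10 + w) = 517.
Rearranging, w·(569 − 517) = 517·10 − 4040 = 1130, so w ≈ 1130/52 = 21.73.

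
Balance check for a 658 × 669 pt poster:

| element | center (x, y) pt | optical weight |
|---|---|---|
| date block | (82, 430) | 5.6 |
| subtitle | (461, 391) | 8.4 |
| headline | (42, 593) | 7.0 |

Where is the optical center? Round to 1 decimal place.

Σw = 5.6 + 8.4 + 7.0 = 21.0.
x-moment: 5.6·82 + 8.4·461 + 7.0·42 = 4625.6; centroid 4625.6/21.0 ≈ 220.27.
y-moment: 5.6·430 + 8.4·391 + 7.0·593 = 9843.4; centroid 9843.4/21.0 ≈ 468.73.

(220.3, 468.7)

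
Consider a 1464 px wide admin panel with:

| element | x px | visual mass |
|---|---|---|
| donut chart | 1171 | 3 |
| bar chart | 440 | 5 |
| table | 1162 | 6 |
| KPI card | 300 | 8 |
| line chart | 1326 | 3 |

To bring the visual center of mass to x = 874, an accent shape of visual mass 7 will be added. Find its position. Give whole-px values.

With the accent shape, Σw becomes 3 + 5 + 6 + 8 + 3 + 7 = 32.
x: need Σw·x = 32·874 = 27968. Existing = 3·1171 + 5·440 + 6·1162 + 8·300 + 3·1326 = 19063. Remainder 8905 / 7 ≈ 1272.14.

x ≈ 1272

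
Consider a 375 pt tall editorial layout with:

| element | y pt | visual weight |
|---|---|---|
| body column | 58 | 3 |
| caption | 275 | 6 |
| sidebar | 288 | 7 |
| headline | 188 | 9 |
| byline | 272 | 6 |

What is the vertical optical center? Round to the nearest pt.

y ≈ 231

Total weight = 3 + 6 + 7 + 9 + 6 = 31.
y-moment: 3·58 + 6·275 + 7·288 + 9·188 + 6·272 = 7164; centroid 7164/31 ≈ 231.10.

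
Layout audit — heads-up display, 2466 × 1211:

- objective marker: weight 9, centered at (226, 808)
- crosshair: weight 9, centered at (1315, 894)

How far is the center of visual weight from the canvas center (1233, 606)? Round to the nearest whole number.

Σw = 9 + 9 = 18.
x: (9·226 + 9·1315) / 18 = 13869 / 18 ≈ 770.50
y: (9·808 + 9·894) / 18 = 15318 / 18 ≈ 851.00
Offset from (1233, 606): Δx ≈ -462.50, Δy ≈ 245.00; distance = √(Δx² + Δy²) ≈ 523.38.

≈ 523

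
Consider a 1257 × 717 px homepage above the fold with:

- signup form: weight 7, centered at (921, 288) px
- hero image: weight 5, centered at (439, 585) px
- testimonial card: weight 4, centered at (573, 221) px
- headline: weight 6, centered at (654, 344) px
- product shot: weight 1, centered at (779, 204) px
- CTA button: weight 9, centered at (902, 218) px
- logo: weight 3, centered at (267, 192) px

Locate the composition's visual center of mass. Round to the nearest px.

Σw = 7 + 5 + 4 + 6 + 1 + 9 + 3 = 35.
x: (7·921 + 5·439 + 4·573 + 6·654 + 1·779 + 9·902 + 3·267) / 35 = 24556 / 35 ≈ 701.60
y: (7·288 + 5·585 + 4·221 + 6·344 + 1·204 + 9·218 + 3·192) / 35 = 10631 / 35 ≈ 303.74

(702, 304)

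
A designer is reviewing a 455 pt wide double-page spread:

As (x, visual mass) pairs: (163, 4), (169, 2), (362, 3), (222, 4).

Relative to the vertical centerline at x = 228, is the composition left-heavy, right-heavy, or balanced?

Weights sum to 4 + 2 + 3 + 4 = 13.
Σw·x = 4·163 + 2·169 + 3·362 + 4·222 = 2964, so x̄ = 2964/13 ≈ 228.00.
228.00 = 228 exactly: balanced.

balanced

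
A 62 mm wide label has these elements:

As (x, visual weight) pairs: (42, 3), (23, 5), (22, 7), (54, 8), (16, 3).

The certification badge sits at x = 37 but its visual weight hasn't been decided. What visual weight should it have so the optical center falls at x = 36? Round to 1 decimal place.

w ≈ 61.0

Fixed elements: Σw = 3 + 5 + 7 + 8 + 3 = 26, Σw·x = 3·42 + 5·23 + 7·22 + 8·54 + 3·16 = 875.
Balance at x = 36 requires (875 + w·37) / (26 + w) = 36.
Rearranging, w·(37 − 36) = 36·26 − 875 = 61, so w ≈ 61/1 = 61.00.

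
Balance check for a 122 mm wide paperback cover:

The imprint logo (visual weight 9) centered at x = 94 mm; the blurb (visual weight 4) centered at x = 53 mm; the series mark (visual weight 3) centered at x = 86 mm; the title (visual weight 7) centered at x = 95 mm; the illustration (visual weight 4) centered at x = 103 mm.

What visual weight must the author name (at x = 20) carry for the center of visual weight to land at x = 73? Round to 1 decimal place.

Fixed elements: Σw = 9 + 4 + 3 + 7 + 4 = 27, Σw·x = 9·94 + 4·53 + 3·86 + 7·95 + 4·103 = 2393.
For the centroid to hit 73: (2393 + w·20) / (27 + w) = 73.
So w = (73·27 − 2393)/(20 − 73) = -422/-53 ≈ 7.96.

w ≈ 8.0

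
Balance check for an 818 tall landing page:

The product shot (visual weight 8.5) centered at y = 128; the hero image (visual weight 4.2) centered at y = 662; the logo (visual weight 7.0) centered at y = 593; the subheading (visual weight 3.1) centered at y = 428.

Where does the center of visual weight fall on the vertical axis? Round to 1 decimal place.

y ≈ 409.9

Σw = 8.5 + 4.2 + 7.0 + 3.1 = 22.8.
y: (8.5·128 + 4.2·662 + 7.0·593 + 3.1·428) / 22.8 = 9346.2 / 22.8 ≈ 409.92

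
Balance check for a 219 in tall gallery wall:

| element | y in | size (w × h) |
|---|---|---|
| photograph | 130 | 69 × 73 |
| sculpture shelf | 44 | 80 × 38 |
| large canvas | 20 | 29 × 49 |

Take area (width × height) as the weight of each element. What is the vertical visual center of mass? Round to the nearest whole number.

Areas: photograph 69·73 = 5037, sculpture shelf 80·38 = 3040, large canvas 29·49 = 1421. Total weight = 9498.
y: (5037·130 + 3040·44 + 1421·20) / 9498 = 816990 / 9498 ≈ 86.02

y ≈ 86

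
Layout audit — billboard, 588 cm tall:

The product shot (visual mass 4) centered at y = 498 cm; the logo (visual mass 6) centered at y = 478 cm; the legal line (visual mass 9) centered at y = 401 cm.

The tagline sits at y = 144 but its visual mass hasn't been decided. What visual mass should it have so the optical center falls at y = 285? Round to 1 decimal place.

Existing Σw = 19 (4 + 6 + 9); existing moment 4·498 + 6·478 + 9·401 = 8469.
Balance at y = 285 requires (8469 + w·144) / (19 + w) = 285.
So w = (285·19 − 8469)/(144 − 285) = -3054/-141 ≈ 21.66.

w ≈ 21.7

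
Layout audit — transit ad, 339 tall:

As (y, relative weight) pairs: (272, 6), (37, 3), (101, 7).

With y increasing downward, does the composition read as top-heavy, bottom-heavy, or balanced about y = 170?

top-heavy

Total weight = 6 + 3 + 7 = 16.
y-moment: 6·272 + 3·37 + 7·101 = 2450; centroid 2450/16 ≈ 153.12.
Since 153.1 is above (smaller y than) 170, the composition reads top-heavy.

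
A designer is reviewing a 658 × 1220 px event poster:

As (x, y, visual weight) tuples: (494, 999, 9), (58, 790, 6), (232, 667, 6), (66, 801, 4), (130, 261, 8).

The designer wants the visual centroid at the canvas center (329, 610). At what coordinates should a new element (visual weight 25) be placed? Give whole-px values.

With the new element, Σw becomes 9 + 6 + 6 + 4 + 8 + 25 = 58.
Along x: (7490 + 25·x) / 58 = 329 (existing moment 9·494 + 6·58 + 6·232 + 4·66 + 8·130 = 7490) ⇒ x = (19082 − 7490) / 25 ≈ 463.68.
Along y: (23025 + 25·y) / 58 = 610 (existing moment 9·999 + 6·790 + 6·667 + 4·801 + 8·261 = 23025) ⇒ y = (35380 − 23025) / 25 ≈ 494.20.

(464, 494)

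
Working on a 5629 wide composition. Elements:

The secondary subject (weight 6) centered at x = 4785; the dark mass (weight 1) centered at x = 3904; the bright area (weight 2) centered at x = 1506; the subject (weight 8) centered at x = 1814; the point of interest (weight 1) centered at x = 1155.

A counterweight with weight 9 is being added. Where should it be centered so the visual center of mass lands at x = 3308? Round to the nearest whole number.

With the counterweight, Σw becomes 6 + 1 + 2 + 8 + 1 + 9 = 27.
x: need Σw·x = 27·3308 = 89316. Existing = 6·4785 + 1·3904 + 2·1506 + 8·1814 + 1·1155 = 51293. Remainder 38023 / 9 ≈ 4224.78.

x ≈ 4225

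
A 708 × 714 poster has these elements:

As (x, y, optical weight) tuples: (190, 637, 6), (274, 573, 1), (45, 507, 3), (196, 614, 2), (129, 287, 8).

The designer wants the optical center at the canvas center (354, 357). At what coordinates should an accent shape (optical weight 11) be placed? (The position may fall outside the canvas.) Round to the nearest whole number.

With the accent shape, Σw becomes 6 + 1 + 3 + 2 + 8 + 11 = 31.
x: need Σw·x = 31·354 = 10974. Existing = 6·190 + 1·274 + 3·45 + 2·196 + 8·129 = 2973. Remainder 8001 / 11 ≈ 727.36.
y: need Σw·y = 31·357 = 11067. Existing = 6·637 + 1·573 + 3·507 + 2·614 + 8·287 = 9440. Remainder 1627 / 11 ≈ 147.91.

(727, 148)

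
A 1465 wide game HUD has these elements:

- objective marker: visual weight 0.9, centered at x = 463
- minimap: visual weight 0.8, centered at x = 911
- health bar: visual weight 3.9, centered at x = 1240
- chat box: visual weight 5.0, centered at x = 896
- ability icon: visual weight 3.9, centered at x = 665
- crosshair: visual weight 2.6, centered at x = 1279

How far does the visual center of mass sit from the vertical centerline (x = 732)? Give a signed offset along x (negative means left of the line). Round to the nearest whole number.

Σw = 0.9 + 0.8 + 3.9 + 5.0 + 3.9 + 2.6 = 17.1.
x: moment 16380.4 / weight 17.1 ≈ 957.92
Offset from x = 732: 957.92 − 732 ≈ 225.92.

≈ 226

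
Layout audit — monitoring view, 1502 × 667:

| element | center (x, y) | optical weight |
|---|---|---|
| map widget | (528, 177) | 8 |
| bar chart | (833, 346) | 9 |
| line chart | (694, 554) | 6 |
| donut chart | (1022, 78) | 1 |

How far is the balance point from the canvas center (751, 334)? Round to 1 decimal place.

≈ 46.7

Weights sum to 8 + 9 + 6 + 1 = 24.
Σw·x = 8·528 + 9·833 + 6·694 + 1·1022 = 16907, so x̄ = 16907/24 ≈ 704.46.
Σw·y = 8·177 + 9·346 + 6·554 + 1·78 = 7932, so ȳ = 7932/24 ≈ 330.50.
Relative to (751, 334): Δ = (-46.54, -3.50); |Δ| = √(-46.54² + -3.50²) ≈ 46.67.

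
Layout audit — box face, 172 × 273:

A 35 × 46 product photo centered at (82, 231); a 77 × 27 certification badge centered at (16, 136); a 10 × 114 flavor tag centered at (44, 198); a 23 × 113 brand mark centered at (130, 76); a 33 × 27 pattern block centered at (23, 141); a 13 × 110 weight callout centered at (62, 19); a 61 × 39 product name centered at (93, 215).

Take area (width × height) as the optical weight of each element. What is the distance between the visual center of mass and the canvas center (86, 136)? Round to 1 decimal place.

≈ 15.2

Areas → weights: product photo 35·46 = 1610, certification badge 77·27 = 2079, flavor tag 10·114 = 1140, brand mark 23·113 = 2599, pattern block 33·27 = 891, weight callout 13·110 = 1430, product name 61·39 = 2379; Σw = 12128.
x: (1610·82 + 2079·16 + 1140·44 + 2599·130 + 891·23 + 1430·62 + 2379·93) / 12128 = 883714 / 12128 ≈ 72.87
y: (1610·231 + 2079·136 + 1140·198 + 2599·76 + 891·141 + 1430·19 + 2379·215) / 12128 = 1742184 / 12128 ≈ 143.65
From (86, 136): dx = -13.13, dy = 7.65, so the distance is √(dx²+dy²) ≈ 15.20.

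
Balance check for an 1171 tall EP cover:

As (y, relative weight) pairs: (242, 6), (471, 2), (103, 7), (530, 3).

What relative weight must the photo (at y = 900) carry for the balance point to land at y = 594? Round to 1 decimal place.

w ≈ 19.6

Existing Σw = 18 (6 + 2 + 7 + 3); existing moment 6·242 + 2·471 + 7·103 + 3·530 = 4705.
For the centroid to hit 594: (4705 + w·900) / (18 + w) = 594.
So w = (594·18 − 4705)/(900 − 594) = 5987/306 ≈ 19.57.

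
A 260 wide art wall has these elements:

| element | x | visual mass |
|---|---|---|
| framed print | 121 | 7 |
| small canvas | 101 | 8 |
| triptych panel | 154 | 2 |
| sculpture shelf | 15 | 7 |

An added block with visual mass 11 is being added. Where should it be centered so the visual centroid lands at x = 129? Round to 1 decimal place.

x ≈ 222.5

With the added block, Σw becomes 7 + 8 + 2 + 7 + 11 = 35.
x: need Σw·x = 35·129 = 4515. Existing = 7·121 + 8·101 + 2·154 + 7·15 = 2068. Remainder 2447 / 11 ≈ 222.45.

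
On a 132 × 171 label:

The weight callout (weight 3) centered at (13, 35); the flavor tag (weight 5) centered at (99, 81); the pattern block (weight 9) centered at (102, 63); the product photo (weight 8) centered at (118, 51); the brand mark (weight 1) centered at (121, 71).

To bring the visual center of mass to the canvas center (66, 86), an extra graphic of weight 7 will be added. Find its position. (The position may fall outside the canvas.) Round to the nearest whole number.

New total weight: (3 + 5 + 9 + 8 + 1) + 7 = 33.
x: target moment 33×66 = 2178; current 3·13 + 5·99 + 9·102 + 8·118 + 1·121 = 2517; the extra graphic supplies -339, so x = -339/7 ≈ -48.43.
y: target moment 33×86 = 2838; current 3·35 + 5·81 + 9·63 + 8·51 + 1·71 = 1556; the extra graphic supplies 1282, so y = 1282/7 ≈ 183.14.

(-48, 183)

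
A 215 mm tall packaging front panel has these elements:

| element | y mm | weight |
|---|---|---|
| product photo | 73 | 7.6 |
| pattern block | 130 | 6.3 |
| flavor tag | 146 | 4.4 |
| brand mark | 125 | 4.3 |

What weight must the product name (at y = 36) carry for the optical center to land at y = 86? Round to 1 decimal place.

w ≈ 12.2

Existing Σw = 22.6 (7.6 + 6.3 + 4.4 + 4.3); existing moment 7.6·73 + 6.3·130 + 4.4·146 + 4.3·125 = 2553.7.
Set Σw·y/Σw = 86: (2553.7 + 36w) = 86·(22.6 + w).
Rearranging, w·(36 − 86) = 86·22.6 − 2553.7 = -610.1, so w ≈ -610.1/-50 = 12.20.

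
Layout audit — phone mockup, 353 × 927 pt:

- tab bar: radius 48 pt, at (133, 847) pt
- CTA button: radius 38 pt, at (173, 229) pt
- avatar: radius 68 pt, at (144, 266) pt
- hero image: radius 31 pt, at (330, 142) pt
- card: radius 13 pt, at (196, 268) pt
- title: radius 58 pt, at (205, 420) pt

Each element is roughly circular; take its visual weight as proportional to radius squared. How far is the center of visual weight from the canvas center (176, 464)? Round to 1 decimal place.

Weights ∝ r²: tab bar 48² = 2304, CTA button 38² = 1444, avatar 68² = 4624, hero image 31² = 961, card 13² = 169, title 58² = 3364; Σw = 12866.
x-moment: 2304·133 + 1444·173 + 4624·144 + 961·330 + 169·196 + 3364·205 = 2261974; centroid 2261974/12866 ≈ 175.81.
y-moment: 2304·847 + 1444·229 + 4624·266 + 961·142 + 169·268 + 3364·420 = 5106782; centroid 5106782/12866 ≈ 396.92.
From (176, 464): dx = -0.19, dy = -67.08, so the distance is √(dx²+dy²) ≈ 67.08.

≈ 67.1 pt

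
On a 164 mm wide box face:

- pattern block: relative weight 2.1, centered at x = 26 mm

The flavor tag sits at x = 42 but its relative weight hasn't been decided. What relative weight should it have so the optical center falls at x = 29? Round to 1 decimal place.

w ≈ 0.5

Known: weight 2.1 with moment 2.1·26 = 54.6.
Set Σw·x/Σw = 29: (54.6 + 42w) = 29·(2.1 + w).
Rearranging, w·(42 − 29) = 29·2.1 − 54.6 = 6.3, so w ≈ 6.3/13 = 0.48.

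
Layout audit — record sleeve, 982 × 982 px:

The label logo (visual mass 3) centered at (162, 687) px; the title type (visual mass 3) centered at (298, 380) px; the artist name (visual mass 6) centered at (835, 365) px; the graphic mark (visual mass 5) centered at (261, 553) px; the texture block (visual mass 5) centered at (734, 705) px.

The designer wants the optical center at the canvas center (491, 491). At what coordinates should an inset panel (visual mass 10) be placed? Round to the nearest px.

After adding the inset panel, total weight = 3 + 3 + 6 + 5 + 5 + 10 = 32.
Along x: (11365 + 10·x) / 32 = 491 (existing moment 3·162 + 3·298 + 6·835 + 5·261 + 5·734 = 11365) ⇒ x = (15712 − 11365) / 10 ≈ 434.70.
Along y: (11681 + 10·y) / 32 = 491 (existing moment 3·687 + 3·380 + 6·365 + 5·553 + 5·705 = 11681) ⇒ y = (15712 − 11681) / 10 ≈ 403.10.

(435, 403)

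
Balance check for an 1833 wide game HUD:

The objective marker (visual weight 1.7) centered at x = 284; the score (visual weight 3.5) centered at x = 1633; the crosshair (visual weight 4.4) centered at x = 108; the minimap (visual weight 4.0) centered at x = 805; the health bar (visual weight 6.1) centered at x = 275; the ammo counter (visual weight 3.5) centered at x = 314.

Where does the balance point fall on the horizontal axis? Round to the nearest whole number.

Total weight = 1.7 + 3.5 + 4.4 + 4.0 + 6.1 + 3.5 = 23.2.
Σw·x = 1.7·284 + 3.5·1633 + 4.4·108 + 4.0·805 + 6.1·275 + 3.5·314 = 12670.0, so x̄ = 12670.0/23.2 ≈ 546.12.

x ≈ 546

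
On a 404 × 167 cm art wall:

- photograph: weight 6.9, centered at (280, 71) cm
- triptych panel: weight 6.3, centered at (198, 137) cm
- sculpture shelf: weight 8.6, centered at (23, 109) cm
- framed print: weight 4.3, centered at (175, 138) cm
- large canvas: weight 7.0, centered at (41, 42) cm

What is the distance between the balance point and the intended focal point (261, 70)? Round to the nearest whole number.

Σw = 6.9 + 6.3 + 8.6 + 4.3 + 7.0 = 33.1.
x-moment: 6.9·280 + 6.3·198 + 8.6·23 + 4.3·175 + 7.0·41 = 4416.7; centroid 4416.7/33.1 ≈ 133.44.
y-moment: 6.9·71 + 6.3·137 + 8.6·109 + 4.3·138 + 7.0·42 = 3177.8; centroid 3177.8/33.1 ≈ 96.01.
From (261, 70): dx = -127.56, dy = 26.01, so the distance is √(dx²+dy²) ≈ 130.19.

≈ 130 cm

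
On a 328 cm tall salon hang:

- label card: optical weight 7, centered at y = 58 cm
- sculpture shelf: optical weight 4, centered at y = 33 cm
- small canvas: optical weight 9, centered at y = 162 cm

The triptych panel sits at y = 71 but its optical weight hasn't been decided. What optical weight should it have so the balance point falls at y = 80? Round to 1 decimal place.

w ≈ 44.0

Fixed elements: Σw = 7 + 4 + 9 = 20, Σw·y = 7·58 + 4·33 + 9·162 = 1996.
Balance at y = 80 requires (1996 + w·71) / (20 + w) = 80.
Rearranging, w·(71 − 80) = 80·20 − 1996 = -396, so w ≈ -396/-9 = 44.00.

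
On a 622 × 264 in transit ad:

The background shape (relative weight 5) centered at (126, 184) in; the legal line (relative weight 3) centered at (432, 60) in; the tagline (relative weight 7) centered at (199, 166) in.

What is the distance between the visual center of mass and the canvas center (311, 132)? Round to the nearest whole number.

≈ 92 in

Total weight = 5 + 3 + 7 = 15.
x-moment: 5·126 + 3·432 + 7·199 = 3319; centroid 3319/15 ≈ 221.27.
y-moment: 5·184 + 3·60 + 7·166 = 2262; centroid 2262/15 ≈ 150.80.
Relative to (311, 132): Δ = (-89.73, 18.80); |Δ| = √(-89.73² + 18.80²) ≈ 91.68.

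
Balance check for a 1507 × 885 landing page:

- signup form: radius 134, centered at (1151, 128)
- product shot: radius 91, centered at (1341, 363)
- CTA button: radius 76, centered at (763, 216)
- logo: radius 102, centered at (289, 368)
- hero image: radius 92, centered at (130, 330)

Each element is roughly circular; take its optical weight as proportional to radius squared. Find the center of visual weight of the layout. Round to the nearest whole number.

r² weights: signup form 134² = 17956, product shot 91² = 8281, CTA button 76² = 5776, logo 102² = 10404, hero image 92² = 8464. Total = 50881.
x: (17956·1151 + 8281·1341 + 5776·763 + 10404·289 + 8464·130) / 50881 = 40286341 / 50881 ≈ 791.78
y: (17956·128 + 8281·363 + 5776·216 + 10404·368 + 8464·330) / 50881 = 13173779 / 50881 ≈ 258.91

(792, 259)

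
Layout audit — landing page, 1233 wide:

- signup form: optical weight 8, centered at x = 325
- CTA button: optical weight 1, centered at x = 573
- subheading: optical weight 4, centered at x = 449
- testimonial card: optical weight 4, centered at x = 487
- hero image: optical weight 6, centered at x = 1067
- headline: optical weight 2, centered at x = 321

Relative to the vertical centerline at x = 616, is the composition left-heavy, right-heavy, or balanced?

Weights sum to 8 + 1 + 4 + 4 + 6 + 2 = 25.
x-moment: 8·325 + 1·573 + 4·449 + 4·487 + 6·1067 + 2·321 = 13961; centroid 13961/25 ≈ 558.44.
558.4 vs midline 616 → left-heavy.

left-heavy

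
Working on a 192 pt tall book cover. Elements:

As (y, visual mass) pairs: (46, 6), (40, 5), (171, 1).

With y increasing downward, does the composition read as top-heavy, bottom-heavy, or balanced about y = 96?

top-heavy

Weights sum to 6 + 5 + 1 = 12.
y: (6·46 + 5·40 + 1·171) / 12 = 647 / 12 ≈ 53.92
Since 53.9 is above (smaller y than) 96, the composition reads top-heavy.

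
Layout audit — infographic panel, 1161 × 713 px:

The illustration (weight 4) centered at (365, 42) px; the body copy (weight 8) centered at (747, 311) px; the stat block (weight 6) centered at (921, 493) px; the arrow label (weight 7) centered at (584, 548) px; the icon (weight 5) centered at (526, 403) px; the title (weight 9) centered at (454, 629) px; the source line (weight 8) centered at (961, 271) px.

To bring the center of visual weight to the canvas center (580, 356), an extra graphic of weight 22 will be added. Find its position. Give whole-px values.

With the extra graphic, Σw becomes 4 + 8 + 6 + 7 + 5 + 9 + 8 + 22 = 69.
x: need Σw·x = 69·580 = 40020. Existing = 4·365 + 8·747 + 6·921 + 7·584 + 5·526 + 9·454 + 8·961 = 31454. Remainder 8566 / 22 ≈ 389.36.
y: need Σw·y = 69·356 = 24564. Existing = 4·42 + 8·311 + 6·493 + 7·548 + 5·403 + 9·629 + 8·271 = 19294. Remainder 5270 / 22 ≈ 239.55.

(389, 240)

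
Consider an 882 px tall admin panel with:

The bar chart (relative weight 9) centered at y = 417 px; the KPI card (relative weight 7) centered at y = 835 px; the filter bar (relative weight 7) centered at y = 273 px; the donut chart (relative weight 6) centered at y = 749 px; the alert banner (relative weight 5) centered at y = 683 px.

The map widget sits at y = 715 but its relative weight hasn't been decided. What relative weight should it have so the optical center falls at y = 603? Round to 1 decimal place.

Known weights sum to 9 + 7 + 7 + 6 + 5 = 34; their moment is 9·417 + 7·835 + 7·273 + 6·749 + 5·683 = 19418.
For the centroid to hit 603: (19418 + w·715) / (34 + w) = 603.
So w = (603·34 − 19418)/(715 − 603) = 1084/112 ≈ 9.68.

w ≈ 9.7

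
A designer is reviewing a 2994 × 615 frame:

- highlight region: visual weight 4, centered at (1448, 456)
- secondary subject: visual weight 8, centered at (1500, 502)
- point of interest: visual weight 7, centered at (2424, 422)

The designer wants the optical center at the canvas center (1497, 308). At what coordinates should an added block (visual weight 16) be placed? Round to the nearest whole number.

With the added block, Σw becomes 4 + 8 + 7 + 16 = 35.
x: target moment 35×1497 = 52395; current 4·1448 + 8·1500 + 7·2424 = 34760; the added block supplies 17635, so x = 17635/16 ≈ 1102.19.
y: target moment 35×308 = 10780; current 4·456 + 8·502 + 7·422 = 8794; the added block supplies 1986, so y = 1986/16 ≈ 124.12.

(1102, 124)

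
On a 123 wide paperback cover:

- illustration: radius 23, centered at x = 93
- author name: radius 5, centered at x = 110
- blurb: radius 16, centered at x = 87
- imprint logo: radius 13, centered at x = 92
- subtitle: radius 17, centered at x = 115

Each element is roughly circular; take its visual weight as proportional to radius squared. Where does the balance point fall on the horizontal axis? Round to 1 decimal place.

x ≈ 97.0

r² weights: illustration 23² = 529, author name 5² = 25, blurb 16² = 256, imprint logo 13² = 169, subtitle 17² = 289. Total = 1268.
x-moment: 529·93 + 25·110 + 256·87 + 169·92 + 289·115 = 123002; centroid 123002/1268 ≈ 97.00.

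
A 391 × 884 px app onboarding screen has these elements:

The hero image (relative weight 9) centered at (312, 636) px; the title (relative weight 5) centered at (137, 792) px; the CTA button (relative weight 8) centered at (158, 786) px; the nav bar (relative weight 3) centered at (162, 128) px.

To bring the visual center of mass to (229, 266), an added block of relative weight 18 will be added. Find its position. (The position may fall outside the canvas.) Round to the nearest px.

With the added block, Σw becomes 9 + 5 + 8 + 3 + 18 = 43.
x: need Σw·x = 43·229 = 9847. Existing = 9·312 + 5·137 + 8·158 + 3·162 = 5243. Remainder 4604 / 18 ≈ 255.78.
y: need Σw·y = 43·266 = 11438. Existing = 9·636 + 5·792 + 8·786 + 3·128 = 16356. Remainder -4918 / 18 ≈ -273.22.

(256, -273)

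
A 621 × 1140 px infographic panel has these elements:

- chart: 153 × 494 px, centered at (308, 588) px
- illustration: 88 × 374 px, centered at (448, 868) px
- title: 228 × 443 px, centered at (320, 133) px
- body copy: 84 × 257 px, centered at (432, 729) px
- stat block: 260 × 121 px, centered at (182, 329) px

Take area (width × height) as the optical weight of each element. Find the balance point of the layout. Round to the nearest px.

(325, 429)

Taking area as weight: chart 153·494 = 75582, illustration 88·374 = 32912, title 228·443 = 101004, body copy 84·257 = 21588, stat block 260·121 = 31460. Sum 262546.
x: (75582·308 + 32912·448 + 101004·320 + 21588·432 + 31460·182) / 262546 = 85396848 / 262546 ≈ 325.26
y: (75582·588 + 32912·868 + 101004·133 + 21588·729 + 31460·329) / 262546 = 112531356 / 262546 ≈ 428.62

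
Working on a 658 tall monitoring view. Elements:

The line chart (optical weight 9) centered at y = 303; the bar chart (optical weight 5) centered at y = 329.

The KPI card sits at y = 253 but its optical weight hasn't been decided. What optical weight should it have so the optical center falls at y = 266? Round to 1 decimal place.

Existing Σw = 14 (9 + 5); existing moment 9·303 + 5·329 = 4372.
Set Σw·y/Σw = 266: (4372 + 253w) = 266·(14 + w).
So w = (266·14 − 4372)/(253 − 266) = -648/-13 ≈ 49.85.

w ≈ 49.8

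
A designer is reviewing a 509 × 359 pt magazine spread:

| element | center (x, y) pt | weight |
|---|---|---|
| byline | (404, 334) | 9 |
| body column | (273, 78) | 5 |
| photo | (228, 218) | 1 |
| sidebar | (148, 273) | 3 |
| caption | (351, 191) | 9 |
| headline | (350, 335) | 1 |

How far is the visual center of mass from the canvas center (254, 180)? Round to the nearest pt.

Weights sum to 9 + 5 + 1 + 3 + 9 + 1 = 28.
x: moment 9182 / weight 28 ≈ 327.93
Σw·y = 6487; ȳ = 6487/28 ≈ 231.68.
Relative to (254, 180): Δ = (73.93, 51.68); |Δ| = √(73.93² + 51.68²) ≈ 90.20.

≈ 90 pt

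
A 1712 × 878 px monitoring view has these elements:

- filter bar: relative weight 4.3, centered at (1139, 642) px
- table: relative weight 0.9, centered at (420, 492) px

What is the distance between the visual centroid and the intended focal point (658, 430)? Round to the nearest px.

≈ 402 px

Σw = 4.3 + 0.9 = 5.2.
Σw·x = 4.3·1139 + 0.9·420 = 5275.7, so x̄ = 5275.7/5.2 ≈ 1014.56.
Σw·y = 4.3·642 + 0.9·492 = 3203.4, so ȳ = 3203.4/5.2 ≈ 616.04.
Relative to (658, 430): Δ = (356.56, 186.04); |Δ| = √(356.56² + 186.04²) ≈ 402.17.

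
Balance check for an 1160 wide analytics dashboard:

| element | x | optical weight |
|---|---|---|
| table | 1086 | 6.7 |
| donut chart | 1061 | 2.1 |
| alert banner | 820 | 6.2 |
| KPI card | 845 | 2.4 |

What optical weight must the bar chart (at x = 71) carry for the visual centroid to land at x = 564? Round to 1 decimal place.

Existing Σw = 17.4 (6.7 + 2.1 + 6.2 + 2.4); existing moment 6.7·1086 + 2.1·1061 + 6.2·820 + 2.4·845 = 16616.3.
Balance at x = 564 requires (16616.3 + w·71) / (17.4 + w) = 564.
Rearranging, w·(71 − 564) = 564·17.4 − 16616.3 = -6802.7, so w ≈ -6802.7/-493 = 13.80.

w ≈ 13.8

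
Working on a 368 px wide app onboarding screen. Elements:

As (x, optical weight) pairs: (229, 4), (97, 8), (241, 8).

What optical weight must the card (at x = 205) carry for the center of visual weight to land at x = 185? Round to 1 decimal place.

Known weights sum to 4 + 8 + 8 = 20; their moment is 4·229 + 8·97 + 8·241 = 3620.
Set Σw·x/Σw = 185: (3620 + 205w) = 185·(20 + w).
So w = (185·20 − 3620)/(205 − 185) = 80/20 ≈ 4.00.

w ≈ 4.0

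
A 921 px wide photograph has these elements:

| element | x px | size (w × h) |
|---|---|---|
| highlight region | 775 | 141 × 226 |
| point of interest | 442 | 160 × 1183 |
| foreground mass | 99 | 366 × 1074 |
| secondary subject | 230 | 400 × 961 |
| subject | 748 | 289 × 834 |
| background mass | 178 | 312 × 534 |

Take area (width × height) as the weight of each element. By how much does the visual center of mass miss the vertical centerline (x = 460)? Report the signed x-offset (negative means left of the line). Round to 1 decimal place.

≈ -143.1 px

Areas: highlight region 141·226 = 31866, point of interest 160·1183 = 189280, foreground mass 366·1074 = 393084, secondary subject 400·961 = 384400, subject 289·834 = 241026, background mass 312·534 = 166608. Total weight = 1406264.
x-moment: 31866·775 + 189280·442 + 393084·99 + 384400·230 + 241026·748 + 166608·178 = 445628898; centroid 445628898/1406264 ≈ 316.89.
Against x = 460, that's 316.89 − 460 = -143.11.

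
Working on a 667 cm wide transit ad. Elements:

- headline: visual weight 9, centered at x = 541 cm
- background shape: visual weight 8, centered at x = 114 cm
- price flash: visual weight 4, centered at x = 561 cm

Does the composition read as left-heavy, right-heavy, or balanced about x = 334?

Total weight = 9 + 8 + 4 = 21.
x-moment: 9·541 + 8·114 + 4·561 = 8025; centroid 8025/21 ≈ 382.14.
382.1 vs midline 334 → right-heavy.

right-heavy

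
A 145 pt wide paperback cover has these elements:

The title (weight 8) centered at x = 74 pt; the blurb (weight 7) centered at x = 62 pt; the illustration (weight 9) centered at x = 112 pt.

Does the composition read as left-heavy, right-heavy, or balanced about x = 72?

Σw = 8 + 7 + 9 = 24.
Σw·x = 8·74 + 7·62 + 9·112 = 2034, so x̄ = 2034/24 ≈ 84.75.
84.8 vs midline 72 → right-heavy.

right-heavy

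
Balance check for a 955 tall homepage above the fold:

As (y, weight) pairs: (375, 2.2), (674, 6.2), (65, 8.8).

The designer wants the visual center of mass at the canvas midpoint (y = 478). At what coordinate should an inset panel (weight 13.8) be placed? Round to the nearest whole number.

y ≈ 670

New total weight: (2.2 + 6.2 + 8.8) + 13.8 = 31.0.
Along y: (5575.8 + 13.8·y) / 31.0 = 478 (existing moment 2.2·375 + 6.2·674 + 8.8·65 = 5575.8) ⇒ y = (14818.0 − 5575.8) / 13.8 ≈ 669.72.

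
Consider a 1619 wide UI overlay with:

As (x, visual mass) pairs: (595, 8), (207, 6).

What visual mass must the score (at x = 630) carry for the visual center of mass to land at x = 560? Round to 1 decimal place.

w ≈ 26.3

Known weights sum to 8 + 6 = 14; their moment is 8·595 + 6·207 = 6002.
Set Σw·x/Σw = 560: (6002 + 630w) = 560·(14 + w).
Rearranging, w·(630 − 560) = 560·14 − 6002 = 1838, so w ≈ 1838/70 = 26.26.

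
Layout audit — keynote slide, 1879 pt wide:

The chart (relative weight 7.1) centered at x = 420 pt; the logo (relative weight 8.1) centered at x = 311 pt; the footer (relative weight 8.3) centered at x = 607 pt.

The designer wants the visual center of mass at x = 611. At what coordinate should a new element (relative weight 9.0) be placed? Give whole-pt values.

With the new element, Σw becomes 7.1 + 8.1 + 8.3 + 9.0 = 32.5.
Along x: (10539.2 + 9.0·x) / 32.5 = 611 (existing moment 7.1·420 + 8.1·311 + 8.3·607 = 10539.2) ⇒ x = (19857.5 − 10539.2) / 9.0 ≈ 1035.37.

x ≈ 1035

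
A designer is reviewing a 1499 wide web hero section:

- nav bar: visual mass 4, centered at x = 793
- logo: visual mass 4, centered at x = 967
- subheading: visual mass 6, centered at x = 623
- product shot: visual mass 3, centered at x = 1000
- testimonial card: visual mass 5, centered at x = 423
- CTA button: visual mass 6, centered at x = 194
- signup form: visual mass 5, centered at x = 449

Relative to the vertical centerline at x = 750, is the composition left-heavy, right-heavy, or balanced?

left-heavy

Σw = 4 + 4 + 6 + 3 + 5 + 6 + 5 = 33.
x: moment 19302 / weight 33 ≈ 584.91
584.9 lies left of the midline 750, so the layout is left-heavy.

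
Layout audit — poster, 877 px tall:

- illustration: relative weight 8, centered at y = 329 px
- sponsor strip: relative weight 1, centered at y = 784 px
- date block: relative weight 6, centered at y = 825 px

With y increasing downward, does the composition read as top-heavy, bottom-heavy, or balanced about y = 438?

bottom-heavy

Σw = 8 + 1 + 6 = 15.
Σw·y = 8·329 + 1·784 + 6·825 = 8366, so ȳ = 8366/15 ≈ 557.73.
557.7 lies below (larger y than) the midline 438, so the layout is bottom-heavy.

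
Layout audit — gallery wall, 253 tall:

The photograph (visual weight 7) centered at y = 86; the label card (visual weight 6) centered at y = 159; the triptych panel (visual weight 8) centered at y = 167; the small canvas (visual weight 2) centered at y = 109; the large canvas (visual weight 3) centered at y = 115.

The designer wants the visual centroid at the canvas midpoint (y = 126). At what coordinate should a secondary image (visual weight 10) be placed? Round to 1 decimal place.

y ≈ 108.1

With the secondary image, Σw becomes 7 + 6 + 8 + 2 + 3 + 10 = 36.
y: need Σw·y = 36·126 = 4536. Existing = 7·86 + 6·159 + 8·167 + 2·109 + 3·115 = 3455. Remainder 1081 / 10 ≈ 108.10.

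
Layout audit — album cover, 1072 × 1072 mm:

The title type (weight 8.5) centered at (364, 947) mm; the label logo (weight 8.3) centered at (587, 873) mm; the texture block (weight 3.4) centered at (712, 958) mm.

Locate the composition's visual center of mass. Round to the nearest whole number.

Total weight = 8.5 + 8.3 + 3.4 = 20.2.
x: (8.5·364 + 8.3·587 + 3.4·712) / 20.2 = 10386.9 / 20.2 ≈ 514.20
y: (8.5·947 + 8.3·873 + 3.4·958) / 20.2 = 18552.6 / 20.2 ≈ 918.45

(514, 918)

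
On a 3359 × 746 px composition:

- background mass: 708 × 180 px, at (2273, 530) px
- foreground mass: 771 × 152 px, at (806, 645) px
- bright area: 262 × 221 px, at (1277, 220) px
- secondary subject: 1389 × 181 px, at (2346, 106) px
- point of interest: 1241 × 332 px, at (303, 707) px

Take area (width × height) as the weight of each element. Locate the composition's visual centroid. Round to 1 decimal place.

(1214.0, 490.5)

Taking area as weight: background mass 708·180 = 127440, foreground mass 771·152 = 117192, bright area 262·221 = 57902, secondary subject 1389·181 = 251409, point of interest 1241·332 = 412012. Sum 965955.
x: (127440·2273 + 117192·806 + 57902·1277 + 251409·2346 + 412012·303) / 965955 = 1172713876 / 965955 ≈ 1214.05
y: (127440·530 + 117192·645 + 57902·220 + 251409·106 + 412012·707) / 965955 = 473812318 / 965955 ≈ 490.51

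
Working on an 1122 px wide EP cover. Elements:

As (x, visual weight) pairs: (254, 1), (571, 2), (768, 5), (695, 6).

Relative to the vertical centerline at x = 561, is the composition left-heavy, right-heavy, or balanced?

right-heavy

Total weight = 1 + 2 + 5 + 6 = 14.
x: (1·254 + 2·571 + 5·768 + 6·695) / 14 = 9406 / 14 ≈ 671.86
Since 671.9 is right of 561, the composition reads right-heavy.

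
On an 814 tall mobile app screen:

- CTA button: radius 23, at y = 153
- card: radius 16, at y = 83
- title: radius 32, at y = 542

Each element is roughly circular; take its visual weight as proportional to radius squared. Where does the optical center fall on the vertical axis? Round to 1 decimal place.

r² weights: CTA button 23² = 529, card 16² = 256, title 32² = 1024. Total = 1809.
y-moment: 529·153 + 256·83 + 1024·542 = 657193; centroid 657193/1809 ≈ 363.29.

y ≈ 363.3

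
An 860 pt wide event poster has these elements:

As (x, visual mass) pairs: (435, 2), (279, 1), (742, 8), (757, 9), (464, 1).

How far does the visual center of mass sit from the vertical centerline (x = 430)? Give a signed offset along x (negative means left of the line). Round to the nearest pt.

≈ 254 pt

Weights sum to 2 + 1 + 8 + 9 + 1 = 21.
x-moment: 2·435 + 1·279 + 8·742 + 9·757 + 1·464 = 14362; centroid 14362/21 ≈ 683.90.
Against x = 430, that's 683.90 − 430 = 253.90.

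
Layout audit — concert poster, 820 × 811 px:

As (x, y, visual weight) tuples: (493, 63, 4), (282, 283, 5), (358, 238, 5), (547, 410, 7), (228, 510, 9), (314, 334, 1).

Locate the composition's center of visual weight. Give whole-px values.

Total weight = 4 + 5 + 5 + 7 + 9 + 1 = 31.
x-moment: 4·493 + 5·282 + 5·358 + 7·547 + 9·228 + 1·314 = 11367; centroid 11367/31 ≈ 366.68.
y-moment: 4·63 + 5·283 + 5·238 + 7·410 + 9·510 + 1·334 = 10651; centroid 10651/31 ≈ 343.58.

(367, 344)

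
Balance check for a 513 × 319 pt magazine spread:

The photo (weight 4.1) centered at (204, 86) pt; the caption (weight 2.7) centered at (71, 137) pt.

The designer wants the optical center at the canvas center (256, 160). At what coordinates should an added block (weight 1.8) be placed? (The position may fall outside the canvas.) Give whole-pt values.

New total weight: (4.1 + 2.7) + 1.8 = 8.6.
x: need Σw·x = 8.6·256 = 2201.6. Existing = 4.1·204 + 2.7·71 = 1028.1. Remainder 1173.5 / 1.8 ≈ 651.94.
y: need Σw·y = 8.6·160 = 1376.0. Existing = 4.1·86 + 2.7·137 = 722.5. Remainder 653.5 / 1.8 ≈ 363.06.

(652, 363)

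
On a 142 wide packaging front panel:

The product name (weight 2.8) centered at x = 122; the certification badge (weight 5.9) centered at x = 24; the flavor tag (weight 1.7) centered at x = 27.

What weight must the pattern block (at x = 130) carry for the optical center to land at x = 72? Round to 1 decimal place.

Fixed elements: Σw = 2.8 + 5.9 + 1.7 = 10.4, Σw·x = 2.8·122 + 5.9·24 + 1.7·27 = 529.1.
Set Σw·x/Σw = 72: (529.1 + 130w) = 72·(10.4 + w).
So w = (72·10.4 − 529.1)/(130 − 72) = 219.7/58 ≈ 3.79.

w ≈ 3.8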